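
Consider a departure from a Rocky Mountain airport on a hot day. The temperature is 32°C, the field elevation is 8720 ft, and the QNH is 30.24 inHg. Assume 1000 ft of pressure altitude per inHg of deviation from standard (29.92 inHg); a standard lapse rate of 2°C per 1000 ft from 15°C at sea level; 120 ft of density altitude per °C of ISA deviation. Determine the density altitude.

12456 ft

Pressure altitude = 8720 + (29.92 − 30.24) × 1000 = 8720 + (-320) = 8400 ft.
ISA temperature at 8400 ft = 15 − 2 × (8400/1000) = -1.8°C.
ISA deviation = 32 − (-1.8) = +33.8°C.
Density altitude = 8400 + 120 × (33.8) = 12456 ft.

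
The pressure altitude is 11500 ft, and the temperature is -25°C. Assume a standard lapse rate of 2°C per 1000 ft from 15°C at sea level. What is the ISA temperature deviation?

ISA-17°C

ISA temperature at 11500 ft = 15 − 2 × (11500/1000) = -8°C.
Deviation = OAT − ISA = -25 − (-8) = -17°C.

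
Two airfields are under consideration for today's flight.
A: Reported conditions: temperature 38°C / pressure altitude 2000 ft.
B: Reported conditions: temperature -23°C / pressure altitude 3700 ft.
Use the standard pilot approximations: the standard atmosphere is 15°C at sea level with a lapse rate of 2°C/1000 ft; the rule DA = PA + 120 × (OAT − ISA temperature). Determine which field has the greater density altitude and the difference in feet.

A: ISA temp = 11°C, deviation +27°C, DA = 2000 + 120 × 27 = 5240 ft.
B: ISA temp = 7.6°C, deviation -30.6°C, DA = 3700 + 120 × (-30.6) = 28 ft.
A is higher by 5240 − 28 = 5212 ft.

A by 5212 ft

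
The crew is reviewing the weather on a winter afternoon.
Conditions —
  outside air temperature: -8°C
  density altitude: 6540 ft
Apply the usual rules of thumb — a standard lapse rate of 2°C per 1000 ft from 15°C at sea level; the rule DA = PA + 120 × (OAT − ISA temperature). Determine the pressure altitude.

7500 ft

DA = PA + 120 × (OAT − (15 − 2·PA/1000)) = PA + 120·OAT − 1800 + 0.24·PA = 1.24·PA + 120·OAT − 1800.
So 1.24·PA = 6540 − 120 × (-8) + 1800 = 9300.
PA = 9300 / 1.24 = 7500 ft.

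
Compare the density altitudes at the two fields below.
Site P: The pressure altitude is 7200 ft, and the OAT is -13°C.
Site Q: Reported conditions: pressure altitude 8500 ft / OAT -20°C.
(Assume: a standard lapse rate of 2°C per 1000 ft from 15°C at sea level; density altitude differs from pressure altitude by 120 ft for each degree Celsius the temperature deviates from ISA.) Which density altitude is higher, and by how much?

Site Q by 772 ft

Site P: ISA temp = 0.6°C, deviation -13.6°C, DA = 7200 + 120 × (-13.6) = 5568 ft.
Site Q: ISA temp = -2°C, deviation -18°C, DA = 8500 + 120 × (-18) = 6340 ft.
Site Q is higher by 6340 − 5568 = 772 ft.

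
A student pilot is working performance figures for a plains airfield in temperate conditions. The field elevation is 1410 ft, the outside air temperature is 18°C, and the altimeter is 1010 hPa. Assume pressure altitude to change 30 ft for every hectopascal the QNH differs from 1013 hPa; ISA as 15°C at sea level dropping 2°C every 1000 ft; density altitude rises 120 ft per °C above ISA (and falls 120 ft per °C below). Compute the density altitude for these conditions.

2220 ft

Pressure altitude = 1410 + (1013 − 1010) × 30 = 1410 + (+90) = 1500 ft.
ISA temperature at 1500 ft = 15 − 2 × (1500/1000) = 12°C.
ISA deviation = 18 − 12 = +6°C.
Density altitude = 1500 + 120 × (6) = 2220 ft.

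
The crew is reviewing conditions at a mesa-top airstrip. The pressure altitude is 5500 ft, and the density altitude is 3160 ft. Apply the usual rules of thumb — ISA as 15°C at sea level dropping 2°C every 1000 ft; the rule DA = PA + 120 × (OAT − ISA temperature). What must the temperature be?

-15.5°C

Density altitude − pressure altitude = 3160 − 5500 = -2340 ft.
At 120 ft/°C that is an ISA deviation of -2340/120 = -19.5°C.
ISA temperature at 5500 ft = 15 − 2 × (5500/1000) = 4°C.
OAT = ISA + deviation = 4 + (-19.5) = -15.5°C.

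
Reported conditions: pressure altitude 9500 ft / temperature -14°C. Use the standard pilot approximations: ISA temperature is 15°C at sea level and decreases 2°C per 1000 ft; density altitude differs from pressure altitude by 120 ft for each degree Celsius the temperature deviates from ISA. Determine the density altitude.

ISA temperature at 9500 ft = 15 − 2 × (9500/1000) = -4°C.
ISA deviation = -14 − (-4) = -10°C.
Density altitude = 9500 + 120 × (-10) = 9500 + (-1200) = 8300 ft.

8300 ft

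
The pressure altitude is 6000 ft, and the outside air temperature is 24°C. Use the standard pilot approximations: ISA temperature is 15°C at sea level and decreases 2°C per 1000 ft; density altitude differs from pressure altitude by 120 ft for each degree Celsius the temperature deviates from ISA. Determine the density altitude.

8520 ft

ISA temperature at 6000 ft = 15 − 2 × (6000/1000) = 3°C.
ISA deviation = 24 − 3 = +21°C.
Density altitude = 6000 + 120 × (21) = 6000 + (+2520) = 8520 ft.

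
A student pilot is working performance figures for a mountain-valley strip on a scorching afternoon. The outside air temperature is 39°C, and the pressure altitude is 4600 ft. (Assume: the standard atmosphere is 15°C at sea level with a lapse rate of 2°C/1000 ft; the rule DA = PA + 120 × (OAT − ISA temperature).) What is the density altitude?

8584 ft

ISA temperature at 4600 ft = 15 − 2 × (4600/1000) = 5.8°C.
ISA deviation = 39 − 5.8 = +33.2°C.
Density altitude = 4600 + 120 × (33.2) = 4600 + (+3984) = 8584 ft.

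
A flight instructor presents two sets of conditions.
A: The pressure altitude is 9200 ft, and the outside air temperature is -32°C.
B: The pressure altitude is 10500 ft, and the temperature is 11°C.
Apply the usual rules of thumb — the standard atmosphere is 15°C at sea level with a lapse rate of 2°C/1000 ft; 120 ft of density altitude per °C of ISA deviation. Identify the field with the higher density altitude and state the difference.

B by 6772 ft

A: ISA temp = -3.4°C, deviation -28.6°C, DA = 9200 + 120 × (-28.6) = 5768 ft.
B: ISA temp = -6°C, deviation +17°C, DA = 10500 + 120 × 17 = 12540 ft.
B is higher by 12540 − 5768 = 6772 ft.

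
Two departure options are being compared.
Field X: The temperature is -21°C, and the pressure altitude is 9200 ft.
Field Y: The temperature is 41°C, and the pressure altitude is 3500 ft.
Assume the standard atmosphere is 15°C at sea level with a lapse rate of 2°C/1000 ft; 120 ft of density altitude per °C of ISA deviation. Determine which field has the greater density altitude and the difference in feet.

Field X: ISA temp = -3.4°C, deviation -17.6°C, DA = 9200 + 120 × (-17.6) = 7088 ft.
Field Y: ISA temp = 8°C, deviation +33°C, DA = 3500 + 120 × 33 = 7460 ft.
Field Y is higher by 7460 − 7088 = 372 ft.

Field Y by 372 ft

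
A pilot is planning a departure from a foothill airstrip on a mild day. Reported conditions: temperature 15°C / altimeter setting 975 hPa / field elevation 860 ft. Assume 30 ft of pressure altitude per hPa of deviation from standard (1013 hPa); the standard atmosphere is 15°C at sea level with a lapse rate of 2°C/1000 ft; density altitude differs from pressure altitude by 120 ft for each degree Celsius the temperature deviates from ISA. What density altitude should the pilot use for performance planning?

Pressure altitude = 860 + (1013 − 975) × 30 = 860 + (+1140) = 2000 ft.
ISA temperature at 2000 ft = 15 − 2 × (2000/1000) = 11°C.
ISA deviation = 15 − 11 = +4°C.
Density altitude = 2000 + 120 × (4) = 2480 ft.

2480 ft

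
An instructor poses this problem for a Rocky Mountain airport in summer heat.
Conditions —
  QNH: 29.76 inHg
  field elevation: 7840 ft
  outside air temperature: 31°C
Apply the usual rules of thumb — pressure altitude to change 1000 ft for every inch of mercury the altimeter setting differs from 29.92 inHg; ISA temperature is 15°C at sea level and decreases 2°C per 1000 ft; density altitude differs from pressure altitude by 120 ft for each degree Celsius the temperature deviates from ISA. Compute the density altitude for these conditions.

11840 ft

Pressure altitude = 7840 + (29.92 − 29.76) × 1000 = 7840 + (+160) = 8000 ft.
ISA temperature at 8000 ft = 15 − 2 × (8000/1000) = -1°C.
ISA deviation = 31 − (-1) = +32°C.
Density altitude = 8000 + 120 × (32) = 11840 ft.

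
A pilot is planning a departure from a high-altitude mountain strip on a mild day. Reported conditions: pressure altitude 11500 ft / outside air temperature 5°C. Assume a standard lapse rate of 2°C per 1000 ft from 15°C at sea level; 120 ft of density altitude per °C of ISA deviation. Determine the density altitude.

ISA temperature at 11500 ft = 15 − 2 × (11500/1000) = -8°C.
ISA deviation = 5 − (-8) = +13°C.
Density altitude = 11500 + 120 × (13) = 11500 + (+1560) = 13060 ft.

13060 ft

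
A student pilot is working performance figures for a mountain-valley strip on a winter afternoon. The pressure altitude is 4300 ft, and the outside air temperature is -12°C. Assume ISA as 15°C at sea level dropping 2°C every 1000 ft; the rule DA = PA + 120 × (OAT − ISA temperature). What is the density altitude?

2092 ft

ISA temperature at 4300 ft = 15 − 2 × (4300/1000) = 6.4°C.
ISA deviation = -12 − 6.4 = -18.4°C.
Density altitude = 4300 + 120 × (-18.4) = 4300 + (-2208) = 2092 ft.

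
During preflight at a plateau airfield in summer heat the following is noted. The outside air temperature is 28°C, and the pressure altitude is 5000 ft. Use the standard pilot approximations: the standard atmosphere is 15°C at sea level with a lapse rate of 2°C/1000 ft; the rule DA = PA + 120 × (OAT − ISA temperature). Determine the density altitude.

ISA temperature at 5000 ft = 15 − 2 × (5000/1000) = 5°C.
ISA deviation = 28 − 5 = +23°C.
Density altitude = 5000 + 120 × (23) = 5000 + (+2760) = 7760 ft.

7760 ft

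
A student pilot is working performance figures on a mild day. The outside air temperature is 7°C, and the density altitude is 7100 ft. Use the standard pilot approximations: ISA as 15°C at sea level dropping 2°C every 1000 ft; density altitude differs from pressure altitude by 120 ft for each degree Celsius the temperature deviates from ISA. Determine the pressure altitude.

6500 ft

DA = PA + 120 × (OAT − (15 − 2·PA/1000)) = PA + 120·OAT − 1800 + 0.24·PA = 1.24·PA + 120·OAT − 1800.
So 1.24·PA = 7100 − 120 × 7 + 1800 = 8060.
PA = 8060 / 1.24 = 6500 ft.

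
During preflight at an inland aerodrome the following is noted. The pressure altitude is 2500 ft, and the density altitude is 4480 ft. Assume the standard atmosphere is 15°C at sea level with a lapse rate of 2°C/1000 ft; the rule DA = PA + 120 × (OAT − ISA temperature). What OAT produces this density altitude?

Density altitude − pressure altitude = 4480 − 2500 = +1980 ft.
At 120 ft/°C that is an ISA deviation of 1980/120 = +16.5°C.
ISA temperature at 2500 ft = 15 − 2 × (2500/1000) = 10°C.
OAT = ISA + deviation = 10 + (+16.5) = 26.5°C.

26.5°C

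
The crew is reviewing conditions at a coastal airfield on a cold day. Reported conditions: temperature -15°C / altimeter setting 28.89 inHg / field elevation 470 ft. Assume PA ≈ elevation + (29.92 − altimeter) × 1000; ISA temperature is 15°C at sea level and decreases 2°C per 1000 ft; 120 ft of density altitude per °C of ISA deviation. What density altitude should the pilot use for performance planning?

-1740 ft

Pressure altitude = 470 + (29.92 − 28.89) × 1000 = 470 + (+1030) = 1500 ft.
ISA temperature at 1500 ft = 15 − 2 × (1500/1000) = 12°C.
ISA deviation = -15 − 12 = -27°C.
Density altitude = 1500 + 120 × (-27) = -1740 ft.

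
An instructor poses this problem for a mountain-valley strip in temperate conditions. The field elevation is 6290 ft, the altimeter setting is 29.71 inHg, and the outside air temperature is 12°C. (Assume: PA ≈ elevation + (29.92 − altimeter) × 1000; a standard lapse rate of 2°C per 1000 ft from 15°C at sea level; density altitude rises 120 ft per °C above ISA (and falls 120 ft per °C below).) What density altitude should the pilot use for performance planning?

7700 ft

Pressure altitude = 6290 + (29.92 − 29.71) × 1000 = 6290 + (+210) = 6500 ft.
ISA temperature at 6500 ft = 15 − 2 × (6500/1000) = 2°C.
ISA deviation = 12 − 2 = +10°C.
Density altitude = 6500 + 120 × (10) = 7700 ft.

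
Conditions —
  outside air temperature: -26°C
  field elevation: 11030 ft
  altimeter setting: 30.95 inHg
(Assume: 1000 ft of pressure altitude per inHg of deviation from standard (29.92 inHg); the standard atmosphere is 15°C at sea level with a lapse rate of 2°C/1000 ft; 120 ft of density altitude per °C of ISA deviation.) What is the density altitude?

Pressure altitude = 11030 + (29.92 − 30.95) × 1000 = 11030 + (-1030) = 10000 ft.
ISA temperature at 10000 ft = 15 − 2 × (10000/1000) = -5°C.
ISA deviation = -26 − (-5) = -21°C.
Density altitude = 10000 + 120 × (-21) = 7480 ft.

7480 ft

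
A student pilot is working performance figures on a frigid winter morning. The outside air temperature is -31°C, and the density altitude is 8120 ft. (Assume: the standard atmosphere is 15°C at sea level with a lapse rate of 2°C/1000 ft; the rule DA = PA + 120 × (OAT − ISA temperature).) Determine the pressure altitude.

DA = PA + 120 × (OAT − (15 − 2·PA/1000)) = PA + 120·OAT − 1800 + 0.24·PA = 1.24·PA + 120·OAT − 1800.
So 1.24·PA = 8120 − 120 × (-31) + 1800 = 13640.
PA = 13640 / 1.24 = 11000 ft.

11000 ft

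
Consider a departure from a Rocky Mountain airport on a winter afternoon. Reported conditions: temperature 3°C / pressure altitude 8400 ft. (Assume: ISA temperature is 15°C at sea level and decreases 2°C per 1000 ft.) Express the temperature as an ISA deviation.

ISA temperature at 8400 ft = 15 − 2 × (8400/1000) = -1.8°C.
Deviation = OAT − ISA = 3 − (-1.8) = +4.8°C.

ISA+4.8°C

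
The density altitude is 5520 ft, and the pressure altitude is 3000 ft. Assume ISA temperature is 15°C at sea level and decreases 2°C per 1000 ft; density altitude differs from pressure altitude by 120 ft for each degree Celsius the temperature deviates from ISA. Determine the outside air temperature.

Density altitude − pressure altitude = 5520 − 3000 = +2520 ft.
At 120 ft/°C that is an ISA deviation of 2520/120 = +21°C.
ISA temperature at 3000 ft = 15 − 2 × (3000/1000) = 9°C.
OAT = ISA + deviation = 9 + (+21) = 30°C.

30°C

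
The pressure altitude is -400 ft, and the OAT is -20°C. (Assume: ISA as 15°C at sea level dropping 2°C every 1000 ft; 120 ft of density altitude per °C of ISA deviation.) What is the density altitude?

-4696 ft

ISA temperature at -400 ft = 15 − 2 × (-400/1000) = 15.8°C.
ISA deviation = -20 − 15.8 = -35.8°C.
Density altitude = -400 + 120 × (-35.8) = -400 + (-4296) = -4696 ft.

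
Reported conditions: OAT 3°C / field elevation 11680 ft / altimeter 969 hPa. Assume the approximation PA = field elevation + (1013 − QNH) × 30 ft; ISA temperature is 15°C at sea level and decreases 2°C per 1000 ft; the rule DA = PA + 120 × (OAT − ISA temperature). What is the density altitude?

14680 ft

Pressure altitude = 11680 + (1013 − 969) × 30 = 11680 + (+1320) = 13000 ft.
ISA temperature at 13000 ft = 15 − 2 × (13000/1000) = -11°C.
ISA deviation = 3 − (-11) = +14°C.
Density altitude = 13000 + 120 × (14) = 14680 ft.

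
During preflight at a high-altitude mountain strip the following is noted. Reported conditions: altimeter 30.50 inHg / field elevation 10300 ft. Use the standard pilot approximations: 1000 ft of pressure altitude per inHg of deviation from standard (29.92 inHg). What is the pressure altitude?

9720 ft

Pressure correction = (29.92 − 30.50) × 1000 = -580 ft.
Pressure altitude = 10300 + (-580) = 9720 ft.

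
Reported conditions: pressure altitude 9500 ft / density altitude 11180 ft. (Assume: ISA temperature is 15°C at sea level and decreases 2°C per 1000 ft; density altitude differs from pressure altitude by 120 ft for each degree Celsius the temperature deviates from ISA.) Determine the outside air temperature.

10°C

Density altitude − pressure altitude = 11180 − 9500 = +1680 ft.
At 120 ft/°C that is an ISA deviation of 1680/120 = +14°C.
ISA temperature at 9500 ft = 15 − 2 × (9500/1000) = -4°C.
OAT = ISA + deviation = -4 + (+14) = 10°C.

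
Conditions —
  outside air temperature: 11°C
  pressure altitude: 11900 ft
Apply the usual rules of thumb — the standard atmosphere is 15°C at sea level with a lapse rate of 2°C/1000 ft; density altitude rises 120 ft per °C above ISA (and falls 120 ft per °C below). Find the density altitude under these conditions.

ISA temperature at 11900 ft = 15 − 2 × (11900/1000) = -8.8°C.
ISA deviation = 11 − (-8.8) = +19.8°C.
Density altitude = 11900 + 120 × (19.8) = 11900 + (+2376) = 14276 ft.

14276 ft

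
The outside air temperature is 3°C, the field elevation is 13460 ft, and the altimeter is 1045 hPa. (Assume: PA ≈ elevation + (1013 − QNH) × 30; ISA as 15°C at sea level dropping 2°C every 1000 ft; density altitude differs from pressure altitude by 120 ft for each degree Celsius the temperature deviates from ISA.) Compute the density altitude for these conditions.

14060 ft

Pressure altitude = 13460 + (1013 − 1045) × 30 = 13460 + (-960) = 12500 ft.
ISA temperature at 12500 ft = 15 − 2 × (12500/1000) = -10°C.
ISA deviation = 3 − (-10) = +13°C.
Density altitude = 12500 + 120 × (13) = 14060 ft.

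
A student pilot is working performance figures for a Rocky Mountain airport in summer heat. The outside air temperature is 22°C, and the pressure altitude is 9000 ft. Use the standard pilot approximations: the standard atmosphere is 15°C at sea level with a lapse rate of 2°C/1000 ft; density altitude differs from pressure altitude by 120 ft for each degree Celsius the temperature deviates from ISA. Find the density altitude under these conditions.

ISA temperature at 9000 ft = 15 − 2 × (9000/1000) = -3°C.
ISA deviation = 22 − (-3) = +25°C.
Density altitude = 9000 + 120 × (25) = 9000 + (+3000) = 12000 ft.

12000 ft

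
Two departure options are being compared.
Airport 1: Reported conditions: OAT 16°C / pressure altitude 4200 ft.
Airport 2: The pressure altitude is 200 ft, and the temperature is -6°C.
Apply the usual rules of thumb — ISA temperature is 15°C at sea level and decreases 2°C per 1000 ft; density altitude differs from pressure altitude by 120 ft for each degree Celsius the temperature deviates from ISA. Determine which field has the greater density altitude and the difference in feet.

Airport 1 by 7600 ft

Airport 1: ISA temp = 6.6°C, deviation +9.4°C, DA = 4200 + 120 × 9.4 = 5328 ft.
Airport 2: ISA temp = 14.6°C, deviation -20.6°C, DA = 200 + 120 × (-20.6) = -2272 ft.
Airport 1 is higher by 5328 − (-2272) = 7600 ft.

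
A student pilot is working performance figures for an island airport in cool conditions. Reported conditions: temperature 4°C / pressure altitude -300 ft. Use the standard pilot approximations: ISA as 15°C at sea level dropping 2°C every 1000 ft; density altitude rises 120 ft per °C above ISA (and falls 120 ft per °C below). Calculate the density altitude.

ISA temperature at -300 ft = 15 − 2 × (-300/1000) = 15.6°C.
ISA deviation = 4 − 15.6 = -11.6°C.
Density altitude = -300 + 120 × (-11.6) = -300 + (-1392) = -1692 ft.

-1692 ft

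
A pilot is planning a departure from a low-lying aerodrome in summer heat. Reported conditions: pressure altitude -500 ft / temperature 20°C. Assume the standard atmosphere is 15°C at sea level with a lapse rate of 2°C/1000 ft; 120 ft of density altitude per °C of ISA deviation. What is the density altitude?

ISA temperature at -500 ft = 15 − 2 × (-500/1000) = 16°C.
ISA deviation = 20 − 16 = +4°C.
Density altitude = -500 + 120 × (4) = -500 + (+480) = -20 ft.

-20 ft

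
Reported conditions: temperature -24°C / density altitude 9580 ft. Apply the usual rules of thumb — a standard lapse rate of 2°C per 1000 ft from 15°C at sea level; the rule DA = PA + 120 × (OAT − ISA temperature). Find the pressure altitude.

DA = PA + 120 × (OAT − (15 − 2·PA/1000)) = PA + 120·OAT − 1800 + 0.24·PA = 1.24·PA + 120·OAT − 1800.
So 1.24·PA = 9580 − 120 × (-24) + 1800 = 14260.
PA = 14260 / 1.24 = 11500 ft.

11500 ft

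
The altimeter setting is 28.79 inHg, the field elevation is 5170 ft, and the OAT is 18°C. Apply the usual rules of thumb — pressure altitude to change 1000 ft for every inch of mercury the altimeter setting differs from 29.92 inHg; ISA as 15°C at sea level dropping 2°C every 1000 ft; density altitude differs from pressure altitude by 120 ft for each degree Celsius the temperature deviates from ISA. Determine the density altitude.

8172 ft

Pressure altitude = 5170 + (29.92 − 28.79) × 1000 = 5170 + (+1130) = 6300 ft.
ISA temperature at 6300 ft = 15 − 2 × (6300/1000) = 2.4°C.
ISA deviation = 18 − 2.4 = +15.6°C.
Density altitude = 6300 + 120 × (15.6) = 8172 ft.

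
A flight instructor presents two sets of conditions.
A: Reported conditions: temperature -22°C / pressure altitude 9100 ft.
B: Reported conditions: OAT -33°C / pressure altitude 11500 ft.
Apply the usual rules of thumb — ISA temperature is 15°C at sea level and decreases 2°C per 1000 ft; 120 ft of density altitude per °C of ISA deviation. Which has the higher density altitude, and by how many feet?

B by 1656 ft

A: ISA temp = -3.2°C, deviation -18.8°C, DA = 9100 + 120 × (-18.8) = 6844 ft.
B: ISA temp = -8°C, deviation -25°C, DA = 11500 + 120 × (-25) = 8500 ft.
B is higher by 8500 − 6844 = 1656 ft.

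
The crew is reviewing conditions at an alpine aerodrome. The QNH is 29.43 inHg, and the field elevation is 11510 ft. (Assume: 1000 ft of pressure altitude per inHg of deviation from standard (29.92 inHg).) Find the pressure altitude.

Pressure correction = (29.92 − 29.43) × 1000 = +490 ft.
Pressure altitude = 11510 + (+490) = 12000 ft.

12000 ft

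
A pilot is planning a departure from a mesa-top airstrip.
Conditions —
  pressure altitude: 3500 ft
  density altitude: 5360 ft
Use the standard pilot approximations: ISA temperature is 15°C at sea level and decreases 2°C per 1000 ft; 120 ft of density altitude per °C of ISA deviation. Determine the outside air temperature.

23.5°C

Density altitude − pressure altitude = 5360 − 3500 = +1860 ft.
At 120 ft/°C that is an ISA deviation of 1860/120 = +15.5°C.
ISA temperature at 3500 ft = 15 − 2 × (3500/1000) = 8°C.
OAT = ISA + deviation = 8 + (+15.5) = 23.5°C.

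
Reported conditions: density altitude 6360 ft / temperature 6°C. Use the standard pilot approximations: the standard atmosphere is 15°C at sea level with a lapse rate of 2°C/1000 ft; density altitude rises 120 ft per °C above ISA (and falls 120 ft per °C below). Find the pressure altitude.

6000 ft

DA = PA + 120 × (OAT − (15 − 2·PA/1000)) = PA + 120·OAT − 1800 + 0.24·PA = 1.24·PA + 120·OAT − 1800.
So 1.24·PA = 6360 − 120 × 6 + 1800 = 7440.
PA = 7440 / 1.24 = 6000 ft.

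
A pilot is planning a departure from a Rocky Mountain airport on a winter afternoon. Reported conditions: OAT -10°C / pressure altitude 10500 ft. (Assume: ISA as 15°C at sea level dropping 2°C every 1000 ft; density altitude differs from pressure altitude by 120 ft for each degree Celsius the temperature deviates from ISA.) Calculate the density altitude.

ISA temperature at 10500 ft = 15 − 2 × (10500/1000) = -6°C.
ISA deviation = -10 − (-6) = -4°C.
Density altitude = 10500 + 120 × (-4) = 10500 + (-480) = 10020 ft.

10020 ft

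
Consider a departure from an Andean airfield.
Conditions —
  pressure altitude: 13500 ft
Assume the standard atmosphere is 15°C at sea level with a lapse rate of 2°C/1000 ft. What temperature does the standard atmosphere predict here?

-12°C

ISA temperature = 15 − 2 × (13500/1000) = 15 − 27 = -12°C.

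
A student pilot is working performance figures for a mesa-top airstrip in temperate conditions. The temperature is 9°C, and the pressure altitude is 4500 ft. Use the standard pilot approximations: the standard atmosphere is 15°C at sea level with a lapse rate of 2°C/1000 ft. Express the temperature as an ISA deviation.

ISA temperature at 4500 ft = 15 − 2 × (4500/1000) = 6°C.
Deviation = OAT − ISA = 9 − 6 = +3°C.

ISA+3°C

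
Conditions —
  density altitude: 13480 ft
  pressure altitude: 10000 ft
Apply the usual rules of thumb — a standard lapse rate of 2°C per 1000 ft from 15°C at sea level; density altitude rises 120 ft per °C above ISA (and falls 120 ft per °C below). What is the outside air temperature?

Density altitude − pressure altitude = 13480 − 10000 = +3480 ft.
At 120 ft/°C that is an ISA deviation of 3480/120 = +29°C.
ISA temperature at 10000 ft = 15 − 2 × (10000/1000) = -5°C.
OAT = ISA + deviation = -5 + (+29) = 24°C.

24°C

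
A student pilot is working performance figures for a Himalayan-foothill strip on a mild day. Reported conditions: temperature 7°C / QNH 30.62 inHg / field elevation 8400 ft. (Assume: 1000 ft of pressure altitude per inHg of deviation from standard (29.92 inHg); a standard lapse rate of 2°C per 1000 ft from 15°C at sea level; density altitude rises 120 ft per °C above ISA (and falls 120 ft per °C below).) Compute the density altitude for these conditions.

Pressure altitude = 8400 + (29.92 − 30.62) × 1000 = 8400 + (-700) = 7700 ft.
ISA temperature at 7700 ft = 15 − 2 × (7700/1000) = -0.4°C.
ISA deviation = 7 − (-0.4) = +7.4°C.
Density altitude = 7700 + 120 × (7.4) = 8588 ft.

8588 ft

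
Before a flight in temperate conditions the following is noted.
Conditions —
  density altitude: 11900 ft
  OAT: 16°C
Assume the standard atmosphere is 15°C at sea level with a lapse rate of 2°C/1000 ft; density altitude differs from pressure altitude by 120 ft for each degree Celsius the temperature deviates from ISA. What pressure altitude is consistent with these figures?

DA = PA + 120 × (OAT − (15 − 2·PA/1000)) = PA + 120·OAT − 1800 + 0.24·PA = 1.24·PA + 120·OAT − 1800.
So 1.24·PA = 11900 − 120 × 16 + 1800 = 11780.
PA = 11780 / 1.24 = 9500 ft.

9500 ft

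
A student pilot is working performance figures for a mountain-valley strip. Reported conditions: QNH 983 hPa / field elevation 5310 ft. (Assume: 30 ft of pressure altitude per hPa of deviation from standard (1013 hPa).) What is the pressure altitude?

Pressure correction = (1013 − 983) × 30 = +900 ft.
Pressure altitude = 5310 + (+900) = 6210 ft.

6210 ft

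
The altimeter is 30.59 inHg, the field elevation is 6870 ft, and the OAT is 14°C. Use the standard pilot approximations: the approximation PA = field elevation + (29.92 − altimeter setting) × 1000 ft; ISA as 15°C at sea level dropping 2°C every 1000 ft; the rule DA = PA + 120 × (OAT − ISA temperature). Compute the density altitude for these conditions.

7568 ft

Pressure altitude = 6870 + (29.92 − 30.59) × 1000 = 6870 + (-670) = 6200 ft.
ISA temperature at 6200 ft = 15 − 2 × (6200/1000) = 2.6°C.
ISA deviation = 14 − 2.6 = +11.4°C.
Density altitude = 6200 + 120 × (11.4) = 7568 ft.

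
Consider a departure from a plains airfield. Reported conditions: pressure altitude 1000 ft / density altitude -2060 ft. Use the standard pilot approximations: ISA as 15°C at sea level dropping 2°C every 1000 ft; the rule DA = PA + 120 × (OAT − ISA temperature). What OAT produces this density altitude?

Density altitude − pressure altitude = -2060 − 1000 = -3060 ft.
At 120 ft/°C that is an ISA deviation of -3060/120 = -25.5°C.
ISA temperature at 1000 ft = 15 − 2 × (1000/1000) = 13°C.
OAT = ISA + deviation = 13 + (-25.5) = -12.5°C.

-12.5°C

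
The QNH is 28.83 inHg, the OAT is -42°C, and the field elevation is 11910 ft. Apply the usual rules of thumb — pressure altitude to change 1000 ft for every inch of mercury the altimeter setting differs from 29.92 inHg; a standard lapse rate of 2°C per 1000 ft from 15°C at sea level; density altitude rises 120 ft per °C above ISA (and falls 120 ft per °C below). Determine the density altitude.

Pressure altitude = 11910 + (29.92 − 28.83) × 1000 = 11910 + (+1090) = 13000 ft.
ISA temperature at 13000 ft = 15 − 2 × (13000/1000) = -11°C.
ISA deviation = -42 − (-11) = -31°C.
Density altitude = 13000 + 120 × (-31) = 9280 ft.

9280 ft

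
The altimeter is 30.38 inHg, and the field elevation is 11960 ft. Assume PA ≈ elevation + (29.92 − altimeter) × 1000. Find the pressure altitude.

Pressure correction = (29.92 − 30.38) × 1000 = -460 ft.
Pressure altitude = 11960 + (-460) = 11500 ft.

11500 ft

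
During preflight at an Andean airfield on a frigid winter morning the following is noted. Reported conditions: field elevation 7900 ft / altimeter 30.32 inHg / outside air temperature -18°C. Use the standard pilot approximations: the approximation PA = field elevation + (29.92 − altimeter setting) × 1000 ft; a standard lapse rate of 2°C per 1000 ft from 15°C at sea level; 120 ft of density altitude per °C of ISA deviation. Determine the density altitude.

5340 ft

Pressure altitude = 7900 + (29.92 − 30.32) × 1000 = 7900 + (-400) = 7500 ft.
ISA temperature at 7500 ft = 15 − 2 × (7500/1000) = 0°C.
ISA deviation = -18 − 0 = -18°C.
Density altitude = 7500 + 120 × (-18) = 5340 ft.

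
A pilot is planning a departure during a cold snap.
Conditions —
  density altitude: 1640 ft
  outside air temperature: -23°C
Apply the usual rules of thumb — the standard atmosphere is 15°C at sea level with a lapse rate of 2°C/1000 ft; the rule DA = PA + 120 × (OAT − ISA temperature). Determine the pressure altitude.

5000 ft

DA = PA + 120 × (OAT − (15 − 2·PA/1000)) = PA + 120·OAT − 1800 + 0.24·PA = 1.24·PA + 120·OAT − 1800.
So 1.24·PA = 1640 − 120 × (-23) + 1800 = 6200.
PA = 6200 / 1.24 = 5000 ft.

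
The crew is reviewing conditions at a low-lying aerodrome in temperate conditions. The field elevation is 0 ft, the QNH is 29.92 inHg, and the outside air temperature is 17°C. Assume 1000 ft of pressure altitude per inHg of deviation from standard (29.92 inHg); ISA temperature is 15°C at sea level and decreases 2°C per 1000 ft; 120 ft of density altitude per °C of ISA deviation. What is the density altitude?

240 ft

Pressure altitude = 0 + (29.92 − 29.92) × 1000 = 0 + (0) = 0 ft.
ISA temperature at 0 ft = 15 − 2 × (0/1000) = 15°C.
ISA deviation = 17 − 15 = +2°C.
Density altitude = 0 + 120 × (2) = 240 ft.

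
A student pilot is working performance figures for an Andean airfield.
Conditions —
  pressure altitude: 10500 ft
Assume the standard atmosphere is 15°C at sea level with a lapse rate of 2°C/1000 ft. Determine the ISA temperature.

-6°C

ISA temperature = 15 − 2 × (10500/1000) = 15 − 21 = -6°C.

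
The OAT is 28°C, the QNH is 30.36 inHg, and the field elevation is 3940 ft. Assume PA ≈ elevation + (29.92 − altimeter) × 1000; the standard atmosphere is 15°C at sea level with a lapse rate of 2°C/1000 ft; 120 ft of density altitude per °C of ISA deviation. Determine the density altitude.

Pressure altitude = 3940 + (29.92 − 30.36) × 1000 = 3940 + (-440) = 3500 ft.
ISA temperature at 3500 ft = 15 − 2 × (3500/1000) = 8°C.
ISA deviation = 28 − 8 = +20°C.
Density altitude = 3500 + 120 × (20) = 5900 ft.

5900 ft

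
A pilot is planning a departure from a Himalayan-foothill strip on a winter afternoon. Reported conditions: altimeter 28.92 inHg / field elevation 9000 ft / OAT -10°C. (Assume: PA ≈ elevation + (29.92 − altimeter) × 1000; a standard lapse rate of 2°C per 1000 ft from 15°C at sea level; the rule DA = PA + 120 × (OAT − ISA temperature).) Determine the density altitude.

9400 ft

Pressure altitude = 9000 + (29.92 − 28.92) × 1000 = 9000 + (+1000) = 10000 ft.
ISA temperature at 10000 ft = 15 − 2 × (10000/1000) = -5°C.
ISA deviation = -10 − (-5) = -5°C.
Density altitude = 10000 + 120 × (-5) = 9400 ft.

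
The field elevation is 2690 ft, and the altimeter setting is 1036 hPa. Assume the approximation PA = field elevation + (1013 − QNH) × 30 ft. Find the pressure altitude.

2000 ft

Pressure correction = (1013 − 1036) × 30 = -690 ft.
Pressure altitude = 2690 + (-690) = 2000 ft.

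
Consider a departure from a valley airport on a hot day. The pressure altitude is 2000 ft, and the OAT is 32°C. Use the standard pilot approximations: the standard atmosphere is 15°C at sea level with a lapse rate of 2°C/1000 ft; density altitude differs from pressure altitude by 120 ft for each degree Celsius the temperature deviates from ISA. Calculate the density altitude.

4520 ft

ISA temperature at 2000 ft = 15 − 2 × (2000/1000) = 11°C.
ISA deviation = 32 − 11 = +21°C.
Density altitude = 2000 + 120 × (21) = 2000 + (+2520) = 4520 ft.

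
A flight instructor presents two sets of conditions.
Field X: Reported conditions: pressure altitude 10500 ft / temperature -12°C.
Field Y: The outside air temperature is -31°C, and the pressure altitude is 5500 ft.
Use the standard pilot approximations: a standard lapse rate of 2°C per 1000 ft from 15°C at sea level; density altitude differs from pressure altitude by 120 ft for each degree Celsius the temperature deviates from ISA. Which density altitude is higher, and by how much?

Field X: ISA temp = -6°C, deviation -6°C, DA = 10500 + 120 × (-6) = 9780 ft.
Field Y: ISA temp = 4°C, deviation -35°C, DA = 5500 + 120 × (-35) = 1300 ft.
Field X is higher by 9780 − 1300 = 8480 ft.

Field X by 8480 ft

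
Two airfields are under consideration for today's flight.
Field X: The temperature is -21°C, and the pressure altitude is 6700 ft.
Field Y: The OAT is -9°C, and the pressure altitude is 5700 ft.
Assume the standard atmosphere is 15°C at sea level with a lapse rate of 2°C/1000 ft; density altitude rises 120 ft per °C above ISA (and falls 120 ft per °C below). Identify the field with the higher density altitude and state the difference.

Field X: ISA temp = 1.6°C, deviation -22.6°C, DA = 6700 + 120 × (-22.6) = 3988 ft.
Field Y: ISA temp = 3.6°C, deviation -12.6°C, DA = 5700 + 120 × (-12.6) = 4188 ft.
Field Y is higher by 4188 − 3988 = 200 ft.

Field Y by 200 ft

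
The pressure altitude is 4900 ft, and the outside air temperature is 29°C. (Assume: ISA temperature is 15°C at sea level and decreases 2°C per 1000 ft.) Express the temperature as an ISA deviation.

ISA+23.8°C

ISA temperature at 4900 ft = 15 − 2 × (4900/1000) = 5.2°C.
Deviation = OAT − ISA = 29 − 5.2 = +23.8°C.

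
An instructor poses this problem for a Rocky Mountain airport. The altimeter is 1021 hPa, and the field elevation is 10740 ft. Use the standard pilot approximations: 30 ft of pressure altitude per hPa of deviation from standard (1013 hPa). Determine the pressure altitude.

Pressure correction = (1013 − 1021) × 30 = -240 ft.
Pressure altitude = 10740 + (-240) = 10500 ft.

10500 ft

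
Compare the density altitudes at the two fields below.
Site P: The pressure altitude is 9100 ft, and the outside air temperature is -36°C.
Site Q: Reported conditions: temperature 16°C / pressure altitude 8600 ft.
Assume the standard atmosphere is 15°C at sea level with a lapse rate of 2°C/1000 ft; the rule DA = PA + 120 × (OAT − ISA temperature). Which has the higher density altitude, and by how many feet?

Site Q by 5620 ft

Site P: ISA temp = -3.2°C, deviation -32.8°C, DA = 9100 + 120 × (-32.8) = 5164 ft.
Site Q: ISA temp = -2.2°C, deviation +18.2°C, DA = 8600 + 120 × 18.2 = 10784 ft.
Site Q is higher by 10784 − 5164 = 5620 ft.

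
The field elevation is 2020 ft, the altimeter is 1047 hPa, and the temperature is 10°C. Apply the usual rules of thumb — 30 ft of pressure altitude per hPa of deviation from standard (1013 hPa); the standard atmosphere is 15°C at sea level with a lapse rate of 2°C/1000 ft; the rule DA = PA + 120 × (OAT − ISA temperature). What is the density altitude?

Pressure altitude = 2020 + (1013 − 1047) × 30 = 2020 + (-1020) = 1000 ft.
ISA temperature at 1000 ft = 15 − 2 × (1000/1000) = 13°C.
ISA deviation = 10 − 13 = -3°C.
Density altitude = 1000 + 120 × (-3) = 640 ft.

640 ft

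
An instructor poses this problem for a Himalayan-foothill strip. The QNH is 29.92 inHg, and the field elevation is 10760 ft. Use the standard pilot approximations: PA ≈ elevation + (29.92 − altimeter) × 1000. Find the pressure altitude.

Pressure correction = (29.92 − 29.92) × 1000 = 0 ft.
Pressure altitude = 10760 + (0) = 10760 ft.

10760 ft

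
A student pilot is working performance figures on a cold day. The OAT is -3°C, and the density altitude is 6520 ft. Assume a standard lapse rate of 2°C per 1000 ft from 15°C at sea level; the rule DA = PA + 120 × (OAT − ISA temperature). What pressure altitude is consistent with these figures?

7000 ft

DA = PA + 120 × (OAT − (15 − 2·PA/1000)) = PA + 120·OAT − 1800 + 0.24·PA = 1.24·PA + 120·OAT − 1800.
So 1.24·PA = 6520 − 120 × (-3) + 1800 = 8680.
PA = 8680 / 1.24 = 7000 ft.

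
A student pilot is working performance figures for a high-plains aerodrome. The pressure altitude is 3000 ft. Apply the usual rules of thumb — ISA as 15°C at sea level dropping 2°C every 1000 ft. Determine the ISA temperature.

9°C

ISA temperature = 15 − 2 × (3000/1000) = 15 − 6 = 9°C.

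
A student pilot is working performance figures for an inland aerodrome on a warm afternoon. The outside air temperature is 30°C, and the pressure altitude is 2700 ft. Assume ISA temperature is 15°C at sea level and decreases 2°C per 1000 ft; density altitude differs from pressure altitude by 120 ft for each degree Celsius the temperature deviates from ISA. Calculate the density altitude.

5148 ft

ISA temperature at 2700 ft = 15 − 2 × (2700/1000) = 9.6°C.
ISA deviation = 30 − 9.6 = +20.4°C.
Density altitude = 2700 + 120 × (20.4) = 2700 + (+2448) = 5148 ft.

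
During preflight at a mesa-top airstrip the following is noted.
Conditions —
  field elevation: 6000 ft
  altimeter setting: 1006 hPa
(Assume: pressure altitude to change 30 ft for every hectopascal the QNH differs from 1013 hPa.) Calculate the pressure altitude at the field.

6210 ft

Pressure correction = (1013 − 1006) × 30 = +210 ft.
Pressure altitude = 6000 + (+210) = 6210 ft.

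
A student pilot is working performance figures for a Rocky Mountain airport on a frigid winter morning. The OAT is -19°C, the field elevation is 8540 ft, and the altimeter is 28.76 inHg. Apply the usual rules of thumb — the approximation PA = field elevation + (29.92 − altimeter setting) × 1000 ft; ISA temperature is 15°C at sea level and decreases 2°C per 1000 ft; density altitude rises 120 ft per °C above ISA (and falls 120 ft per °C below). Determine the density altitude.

Pressure altitude = 8540 + (29.92 − 28.76) × 1000 = 8540 + (+1160) = 9700 ft.
ISA temperature at 9700 ft = 15 − 2 × (9700/1000) = -4.4°C.
ISA deviation = -19 − (-4.4) = -14.6°C.
Density altitude = 9700 + 120 × (-14.6) = 7948 ft.

7948 ft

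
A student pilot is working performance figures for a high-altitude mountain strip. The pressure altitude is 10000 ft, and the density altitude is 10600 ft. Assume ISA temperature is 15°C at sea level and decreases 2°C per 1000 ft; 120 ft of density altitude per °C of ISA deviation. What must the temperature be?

Density altitude − pressure altitude = 10600 − 10000 = +600 ft.
At 120 ft/°C that is an ISA deviation of 600/120 = +5°C.
ISA temperature at 10000 ft = 15 − 2 × (10000/1000) = -5°C.
OAT = ISA + deviation = -5 + (+5) = 0°C.

0°C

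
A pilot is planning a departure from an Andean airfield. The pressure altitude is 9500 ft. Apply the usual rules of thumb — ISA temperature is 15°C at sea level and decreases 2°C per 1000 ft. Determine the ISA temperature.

ISA temperature = 15 − 2 × (9500/1000) = 15 − 19 = -4°C.

-4°C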